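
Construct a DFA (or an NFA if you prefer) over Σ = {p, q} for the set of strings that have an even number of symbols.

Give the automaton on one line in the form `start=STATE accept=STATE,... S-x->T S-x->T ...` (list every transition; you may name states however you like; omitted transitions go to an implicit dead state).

start=S0 accept=S0 S0-p->S1 S0-q->S1 S1-p->S0 S1-q->S0

Count input length modulo 2: every symbol advances one step around the cycle S0 → S1 → S0. Accept at S0.
With 2 states:
        p   q  
>* S0   S1  S1 
   S1   S0  S0 
(> = start, * = accepting)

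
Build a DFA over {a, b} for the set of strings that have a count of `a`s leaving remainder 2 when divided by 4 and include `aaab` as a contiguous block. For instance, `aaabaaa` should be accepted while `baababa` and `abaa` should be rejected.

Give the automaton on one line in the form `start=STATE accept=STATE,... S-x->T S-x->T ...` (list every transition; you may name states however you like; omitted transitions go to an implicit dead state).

start=S0 accept=S18 S0-a->S1 S0-b->S0 S1-a->S2 S1-b->S3 S2-a->S4 S2-b->S5 S3-a->S6 S3-b->S3 S4-a->S7 S4-b->S8 S5-a->S9 S5-b->S5 S6-a->S10 S6-b->S5 S7-a->S11 S7-b->S12 S8-a->S12 S8-b->S8 S9-a->S13 S9-b->S14 S10-a->S7 S10-b->S14 S11-a->S15 S11-b->S16 S12-a->S16 S12-b->S12 S13-a->S11 S13-b->S0 S14-a->S17 S14-b->S14 S15-a->S4 S15-b->S18 S16-a->S18 S16-b->S16 S17-a->S19 S17-b->S0 S18-a->S8 S18-b->S18 S19-a->S15 S19-b->S3

Build one automaton per condition and run them in lockstep. The first has 4 states tracking the count of `a`s modulo 4; the second has 5 states tracking whether and how much of `aaab` has been seen. A product state is a pair (one from each), accepting exactly when both do.
A 20-state machine:
          a    b  
>  S0     S1   S0 
   S1     S2   S3 
   S2     S4   S5 
   S3     S6   S3 
   S4     S7   S8 
   S5     S9   S5 
   S6    S10   S5 
   S7    S11  S12 
   S8    S12   S8 
   S9    S13  S14 
   S10    S7  S14 
   S11   S15  S16 
   S12   S16  S12 
   S13   S11   S0 
   S14   S17  S14 
   S15    S4  S18 
   S16   S18  S16 
   S17   S19   S0 
 * S18    S8  S18 
   S19   S15   S3 
(> = start, * = accepting)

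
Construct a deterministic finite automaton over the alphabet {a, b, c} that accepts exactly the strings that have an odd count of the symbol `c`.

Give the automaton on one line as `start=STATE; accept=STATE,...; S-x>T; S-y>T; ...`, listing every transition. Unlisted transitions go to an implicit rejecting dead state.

Keep the running count of `c`s modulo 2: each `c` advances along the cycle q0 → q1 → q0 while other symbols loop. Accept at q1.
A 2-state machine:
        a   b   c  
>  q0   q0  q0  q1 
 * q1   q1  q1  q0 
(> = start, * = accepting)

start=q0; accept=q1; q0-a>q0; q0-b>q0; q0-c>q1; q1-a>q1; q1-b>q1; q1-c>q0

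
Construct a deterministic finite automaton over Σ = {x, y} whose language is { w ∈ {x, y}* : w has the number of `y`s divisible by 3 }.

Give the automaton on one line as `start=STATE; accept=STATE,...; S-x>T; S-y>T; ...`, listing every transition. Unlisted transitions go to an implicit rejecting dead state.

start=q0; accept=q0; q0-x>q0; q0-y>q1; q1-x>q1; q1-y>q2; q2-x>q2; q2-y>q0

The only thing that matters is how many `y`s have appeared, reduced mod 3. Use one state per residue: q0 for 0, …, q2 for 2. Reading `y` moves to the next residue; anything else stays put. q0 is accepting.
3 states suffice.
        x   y  
>* q0   q0  q1 
   q1   q1  q2 
   q2   q2  q0 
(> = start, * = accepting)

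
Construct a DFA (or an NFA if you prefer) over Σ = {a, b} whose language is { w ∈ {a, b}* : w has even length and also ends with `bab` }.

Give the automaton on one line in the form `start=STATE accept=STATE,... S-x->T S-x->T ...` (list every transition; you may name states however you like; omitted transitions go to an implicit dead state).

Handle the two conditions separately and then intersect. The first has 2 states tracking the input length modulo 2; the second has 4 states tracking how much of the suffix `bab` has currently been matched. A product state is a pair (one from each), accepting exactly when both do. Equivalent product states are then merged.
With 5 states:
        a   b  
>  q0   q1  q1 
   q1   q0  q2 
   q2   q3  q1 
   q3   q0  q4 
 * q4   q3  q1 
(> = start, * = accepting)

start=q0 accept=q4 q0-a->q1 q0-b->q1 q1-a->q0 q1-b->q2 q2-a->q3 q2-b->q1 q3-a->q0 q3-b->q4 q4-a->q3 q4-b->q1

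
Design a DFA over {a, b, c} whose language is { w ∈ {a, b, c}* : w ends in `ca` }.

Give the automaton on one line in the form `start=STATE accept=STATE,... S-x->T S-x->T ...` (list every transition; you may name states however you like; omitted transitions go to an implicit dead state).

start=s0 accept=s2 s0-a->s0 s0-b->s0 s0-c->s1 s1-a->s2 s1-b->s0 s1-c->s1 s2-a->s0 s2-b->s0 s2-c->s1

Remember how much of `ca` the current input suffix matches. State s0 means no match yet; s1 means the last symbol is `c`; s2 means the last 2 symbols are `ca`. Only s2 accepts. On a mismatch, fall back to the longest proper suffix that is still a prefix of `ca`.
3 states suffice.
        a   b   c  
>  s0   s0  s0  s1 
   s1   s2  s0  s1 
 * s2   s0  s0  s1 
(> = start, * = accepting)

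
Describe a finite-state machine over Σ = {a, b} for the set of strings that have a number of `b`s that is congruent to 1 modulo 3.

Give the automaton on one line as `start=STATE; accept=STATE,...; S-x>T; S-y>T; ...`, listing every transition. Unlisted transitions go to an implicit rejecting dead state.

Keep the running count of `b`s modulo 3: each `b` advances along the cycle q0 → q1 → q2 → q0 while other symbols loop. Accept at q1.
        a   b  
>  q0   q0  q1 
 * q1   q1  q2 
   q2   q2  q0 
(> = start, * = accepting)

start=q0; accept=q1; q0-a>q0; q0-b>q1; q1-a>q1; q1-b>q2; q2-a>q2; q2-b>q0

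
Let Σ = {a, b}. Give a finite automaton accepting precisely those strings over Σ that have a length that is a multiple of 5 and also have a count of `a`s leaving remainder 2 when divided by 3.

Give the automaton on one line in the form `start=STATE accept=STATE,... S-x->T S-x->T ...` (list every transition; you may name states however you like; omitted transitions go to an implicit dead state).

start=s0 accept=s12 s0-a->s1 s0-b->s2 s1-a->s3 s1-b->s4 s2-a->s4 s2-b->s5 s3-a->s6 s3-b->s7 s4-a->s7 s4-b->s8 s5-a->s8 s5-b->s6 s6-a->s9 s6-b->s10 s7-a->s10 s7-b->s11 s8-a->s11 s8-b->s9 s9-a->s12 s9-b->s13 s10-a->s13 s10-b->s0 s11-a->s0 s11-b->s12 s12-a->s2 s12-b->s14 s13-a->s14 s13-b->s1 s14-a->s5 s14-b->s3

Run two small machines in parallel and take their product. The first has 5 states tracking the input length modulo 5; the second has 3 states tracking the count of `a`s modulo 3. A product state is a pair (one from each), accepting exactly when both do.
With 15 states:
          a    b  
>  s0     s1   s2 
   s1     s3   s4 
   s2     s4   s5 
   s3     s6   s7 
   s4     s7   s8 
   s5     s8   s6 
   s6     s9  s10 
   s7    s10  s11 
   s8    s11   s9 
   s9    s12  s13 
   s10   s13   s0 
   s11    s0  s12 
 * s12    s2  s14 
   s13   s14   s1 
   s14    s5   s3 
(> = start, * = accepting)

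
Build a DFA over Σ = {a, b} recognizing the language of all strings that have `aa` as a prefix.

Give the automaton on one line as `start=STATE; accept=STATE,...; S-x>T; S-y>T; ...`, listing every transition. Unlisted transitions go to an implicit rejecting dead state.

start=q0; accept=q2; q0-a>q1; q0-b>q3; q1-a>q2; q1-b>q3; q2-a>q2; q2-b>q2; q3-a>q3; q3-b>q3

Walk along `aa` while the input agrees: from q0 take `a` to q1, and so on. Any deviation drops to the rejecting sink q3. Once q2 is reached the prefix is confirmed and every continuation is accepted.
With 4 states:
        a   b  
>  q0   q1  q3 
   q1   q2  q3 
 * q2   q2  q2 
   q3   q3  q3 
(> = start, * = accepting)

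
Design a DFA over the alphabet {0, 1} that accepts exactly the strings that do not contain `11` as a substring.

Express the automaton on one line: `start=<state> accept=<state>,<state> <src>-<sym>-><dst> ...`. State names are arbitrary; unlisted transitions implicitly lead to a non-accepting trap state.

start=A accept=A,B A-0->A A-1->B B-0->A B-1->C C-0->C C-1->C

Track partial matches of the forbidden pattern `11`. State C is a dead state reached once `11` has occurred; every other state accepts. A means no part of `11` is currently matched.
       0  1 
>* A   A  B 
 * B   A  C 
   C   C  C 
(> = start, * = accepting)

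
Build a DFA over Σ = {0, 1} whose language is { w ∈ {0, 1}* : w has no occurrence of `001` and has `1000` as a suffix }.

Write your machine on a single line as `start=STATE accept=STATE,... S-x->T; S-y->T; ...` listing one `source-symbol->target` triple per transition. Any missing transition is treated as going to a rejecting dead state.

Build one automaton per condition and run them in lockstep. One (4 states) tracks partial matches of the forbidden pattern `001`; the other (5 states) tracks how much of the suffix `1000` has currently been matched. Each combined state is a pair, one component from each; accept when both components accept. Minimizing collapses redundant product states.
7 states suffice.
        0   1  
>  q0   q1  q2 
   q1   q3  q2 
   q2   q4  q2 
   q3   q3  q3 
   q4   q5  q2 
   q5   q6  q3 
 * q6   q3  q3 
(> = start, * = accepting)

start=q0; accept=q6; q0-0->q1; q0-1->q2; q1-0->q3; q1-1->q2; q2-0->q4; q2-1->q2; q3-0->q3; q3-1->q3; q4-0->q5; q4-1->q2; q5-0->q6; q5-1->q3; q6-0->q3; q6-1->q3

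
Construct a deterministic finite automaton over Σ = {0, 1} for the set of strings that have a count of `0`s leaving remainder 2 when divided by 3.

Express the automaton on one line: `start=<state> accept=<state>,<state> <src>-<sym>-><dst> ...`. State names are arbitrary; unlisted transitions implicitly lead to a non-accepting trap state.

The only thing that matters is how many `0`s have appeared, reduced mod 3. Use one state per residue: q0 for 0, …, q2 for 2. Reading `0` moves to the next residue; anything else stays put. q2 is accepting.
3 states suffice.
        0   1  
>  q0   q1  q0 
   q1   q2  q1 
 * q2   q0  q2 
(> = start, * = accepting)

start=q0 accept=q2 q0-0->q1 q0-1->q0 q1-0->q2 q1-1->q1 q2-0->q0 q2-1->q2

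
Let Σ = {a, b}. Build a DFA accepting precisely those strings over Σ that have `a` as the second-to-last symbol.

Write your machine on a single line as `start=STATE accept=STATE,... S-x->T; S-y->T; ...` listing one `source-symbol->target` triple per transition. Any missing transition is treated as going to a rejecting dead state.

start=q0; accept=q3,q4; q0-a->q1; q0-b->q2; q1-a->q3; q1-b->q4; q2-a->q5; q2-b->q6; q3-a->q3; q3-b->q4; q4-a->q5; q4-b->q6; q5-a->q3; q5-b->q4; q6-a->q5; q6-b->q6

A DFA must remember the last 2 symbols (since which symbol is second-to-last isn't known until the input ends). Use one state per possible window of the last ≤2 symbols; accept from those whose window starts with `a`.
With 7 states:
        a   b  
>  q0   q1  q2 
   q1   q3  q4 
   q2   q5  q6 
 * q3   q3  q4 
 * q4   q5  q6 
   q5   q3  q4 
   q6   q5  q6 
(> = start, * = accepting)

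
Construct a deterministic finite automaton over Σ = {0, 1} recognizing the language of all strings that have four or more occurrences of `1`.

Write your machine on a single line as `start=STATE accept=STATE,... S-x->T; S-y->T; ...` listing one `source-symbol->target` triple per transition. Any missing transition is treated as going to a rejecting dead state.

Count `1`s, saturating at 5: states q0 through q4 mean 0 through 4 `1`s seen; q5 means more than 4. Each `1` increments (capped at q5); other symbols loop. Accept from {q4, q5}.
A 6-state machine:
        0   1  
>  q0   q0  q1 
   q1   q1  q2 
   q2   q2  q3 
   q3   q3  q4 
 * q4   q4  q5 
 * q5   q5  q5 
(> = start, * = accepting)

start=q0; accept=q4,q5; q0-0->q0; q0-1->q1; q1-0->q1; q1-1->q2; q2-0->q2; q2-1->q3; q3-0->q3; q3-1->q4; q4-0->q4; q4-1->q5; q5-0->q5; q5-1->q5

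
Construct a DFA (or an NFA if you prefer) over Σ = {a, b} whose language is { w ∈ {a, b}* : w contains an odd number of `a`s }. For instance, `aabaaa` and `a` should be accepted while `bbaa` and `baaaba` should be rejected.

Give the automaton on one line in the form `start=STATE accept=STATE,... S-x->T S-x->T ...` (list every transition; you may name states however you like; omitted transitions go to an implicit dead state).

start=S0 accept=S1 S0-a->S1 S0-b->S0 S1-a->S0 S1-b->S1

The only thing that matters is how many `a`s have appeared, reduced mod 2. Use one state per residue: S0 for 0, …, S1 for 1. Reading `a` moves to the next residue; anything else stays put. S1 is accepting.
With 2 states:
        a   b  
>  S0   S1  S0 
 * S1   S0  S1 
(> = start, * = accepting)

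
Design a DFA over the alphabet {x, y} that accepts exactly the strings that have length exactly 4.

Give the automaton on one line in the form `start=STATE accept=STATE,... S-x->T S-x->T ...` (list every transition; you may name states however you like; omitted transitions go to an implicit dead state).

start=q0 accept=q4 q0-x->q1 q0-y->q1 q1-x->q2 q1-y->q2 q2-x->q3 q2-y->q3 q3-x->q4 q3-y->q4 q4-x->q5 q4-y->q5 q5-x->q5 q5-y->q5

Count input length up to 5: every symbol moves from q0 toward q5, which means 'more than 4' and absorbs. Accept from {q4}.
6 states suffice.
        x   y  
>  q0   q1  q1 
   q1   q2  q2 
   q2   q3  q3 
   q3   q4  q4 
 * q4   q5  q5 
   q5   q5  q5 
(> = start, * = accepting)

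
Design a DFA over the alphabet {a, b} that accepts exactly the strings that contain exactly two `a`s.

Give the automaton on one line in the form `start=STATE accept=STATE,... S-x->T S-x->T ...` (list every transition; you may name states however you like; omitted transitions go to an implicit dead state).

Only the number of `a`s matters, and only up to 3. Make a chain s0 → s1 → s2 → s3 advanced by each `a` (with s3 absorbing); every other symbol self-loops. The accepting set is {s2}.
A 4-state machine:
        a   b  
>  s0   s1  s0 
   s1   s2  s1 
 * s2   s3  s2 
   s3   s3  s3 
(> = start, * = accepting)

start=s0 accept=s2 s0-a->s1 s0-b->s0 s1-a->s2 s1-b->s1 s2-a->s3 s2-b->s2 s3-a->s3 s3-b->s3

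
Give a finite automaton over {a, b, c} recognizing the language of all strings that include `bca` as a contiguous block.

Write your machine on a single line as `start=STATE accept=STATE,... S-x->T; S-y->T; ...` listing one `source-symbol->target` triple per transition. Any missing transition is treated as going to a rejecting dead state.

Track how much of `bca` has been matched so far: state S0 is no progress, S3 is the absorbing accept state reached once `bca` has occurred. Intermediate states record partial matches; on a mismatch, fall back to the longest reusable overlap.
        a   b   c  
>  S0   S0  S1  S0 
   S1   S0  S1  S2 
   S2   S3  S1  S0 
 * S3   S3  S3  S3 
(> = start, * = accepting)

start=S0; accept=S3; S0-a->S0; S0-b->S1; S0-c->S0; S1-a->S0; S1-b->S1; S1-c->S2; S2-a->S3; S2-b->S1; S2-c->S0; S3-a->S3; S3-b->S3; S3-c->S3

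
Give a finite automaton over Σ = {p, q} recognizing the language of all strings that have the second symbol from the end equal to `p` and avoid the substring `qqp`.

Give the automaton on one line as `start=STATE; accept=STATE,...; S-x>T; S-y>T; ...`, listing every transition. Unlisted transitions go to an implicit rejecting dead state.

Build one automaton per condition and run them in lockstep. One (7 states) tracks the last 2 symbols read; the other (4 states) tracks partial matches of the forbidden pattern `qqp`. Each combined state is a pair, one component from each; accept when both components accept.
11 states suffice.
          p    q  
>  S0     S1   S2 
   S1     S3   S4 
   S2     S5   S6 
 * S3     S3   S4 
 * S4     S5   S6 
   S5     S3   S4 
   S6     S7   S6 
   S7     S8   S9 
   S8     S8   S9 
   S9     S7  S10 
   S10    S7  S10 
(> = start, * = accepting)

start=S0; accept=S3,S4; S0-p>S1; S0-q>S2; S1-p>S3; S1-q>S4; S2-p>S5; S2-q>S6; S3-p>S3; S3-q>S4; S4-p>S5; S4-q>S6; S5-p>S3; S5-q>S4; S6-p>S7; S6-q>S6; S7-p>S8; S7-q>S9; S8-p>S8; S8-q>S9; S9-p>S7; S9-q>S10; S10-p>S7; S10-q>S10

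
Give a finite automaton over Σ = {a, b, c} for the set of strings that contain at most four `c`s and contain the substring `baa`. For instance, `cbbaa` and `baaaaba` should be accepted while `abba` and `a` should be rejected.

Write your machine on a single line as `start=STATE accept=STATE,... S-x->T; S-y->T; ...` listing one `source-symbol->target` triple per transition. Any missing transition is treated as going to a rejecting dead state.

start=q0; accept=q6,q10,q14,q18,q20; q0-a->q0; q0-b->q1; q0-c->q2; q1-a->q3; q1-b->q1; q1-c->q2; q2-a->q2; q2-b->q4; q2-c->q5; q3-a->q6; q3-b->q1; q3-c->q2; q4-a->q7; q4-b->q4; q4-c->q5; q5-a->q5; q5-b->q8; q5-c->q9; q6-a->q6; q6-b->q6; q6-c->q10; q7-a->q10; q7-b->q4; q7-c->q5; q8-a->q11; q8-b->q8; q8-c->q9; q9-a->q9; q9-b->q12; q9-c->q13; q10-a->q10; q10-b->q10; q10-c->q14; q11-a->q14; q11-b->q8; q11-c->q9; q12-a->q15; q12-b->q12; q12-c->q13; q13-a->q13; q13-b->q16; q13-c->q17; q14-a->q14; q14-b->q14; q14-c->q18; q15-a->q18; q15-b->q12; q15-c->q13; q16-a->q19; q16-b->q16; q16-c->q17; q17-a->q17; q17-b->q17; q17-c->q17; q18-a->q18; q18-b->q18; q18-c->q20; q19-a->q20; q19-b->q16; q19-c->q17; q20-a->q20; q20-b->q20; q20-c->q17

Build one automaton per condition and run them in lockstep. The first has 6 states tracking the count of `c`s, saturating at 5; the second has 4 states tracking whether and how much of `baa` has been seen. A product state is a pair (one from each), accepting exactly when both do. After merging equivalent states the machine shrinks.
          a    b    c  
>  q0     q0   q1   q2 
   q1     q3   q1   q2 
   q2     q2   q4   q5 
   q3     q6   q1   q2 
   q4     q7   q4   q5 
   q5     q5   q8   q9 
 * q6     q6   q6  q10 
   q7    q10   q4   q5 
   q8    q11   q8   q9 
   q9     q9  q12  q13 
 * q10   q10  q10  q14 
   q11   q14   q8   q9 
   q12   q15  q12  q13 
   q13   q13  q16  q17 
 * q14   q14  q14  q18 
   q15   q18  q12  q13 
   q16   q19  q16  q17 
   q17   q17  q17  q17 
 * q18   q18  q18  q20 
   q19   q20  q16  q17 
 * q20   q20  q20  q17 
(> = start, * = accepting)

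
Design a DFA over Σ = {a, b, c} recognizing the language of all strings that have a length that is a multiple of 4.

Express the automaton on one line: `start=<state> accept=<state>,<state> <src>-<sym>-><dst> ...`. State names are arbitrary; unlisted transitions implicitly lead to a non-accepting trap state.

start=q0 accept=q0 q0-a->q1 q0-b->q1 q0-c->q1 q1-a->q2 q1-b->q2 q1-c->q2 q2-a->q3 q2-b->q3 q2-c->q3 q3-a->q0 q3-b->q0 q3-c->q0

Count input length modulo 4: every symbol advances one step around the cycle q0 → q1 → q2 → q3 → q0. Accept at q0.
4 states suffice.
        a   b   c  
>* q0   q1  q1  q1 
   q1   q2  q2  q2 
   q2   q3  q3  q3 
   q3   q0  q0  q0 
(> = start, * = accepting)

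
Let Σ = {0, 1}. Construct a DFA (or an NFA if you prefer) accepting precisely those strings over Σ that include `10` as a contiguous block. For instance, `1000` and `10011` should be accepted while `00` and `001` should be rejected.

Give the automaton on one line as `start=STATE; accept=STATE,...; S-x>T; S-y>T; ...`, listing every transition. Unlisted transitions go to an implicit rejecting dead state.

start=S0; accept=S2; S0-0>S0; S0-1>S1; S1-0>S2; S1-1>S1; S2-0>S2; S2-1>S2

States S0..S1 record the length of the longest prefix of `10` that matches the current input suffix. Reaching S2 means `10` has been seen, and we stay there forever. Accept from S2.
3 states suffice.
        0   1  
>  S0   S0  S1 
   S1   S2  S1 
 * S2   S2  S2 
(> = start, * = accepting)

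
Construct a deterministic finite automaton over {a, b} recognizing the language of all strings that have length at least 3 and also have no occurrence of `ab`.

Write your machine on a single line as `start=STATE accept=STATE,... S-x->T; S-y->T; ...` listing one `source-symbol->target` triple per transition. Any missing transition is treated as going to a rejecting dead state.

start=s0; accept=s6,s8,s9,s11; s0-a->s1; s0-b->s2; s1-a->s3; s1-b->s4; s2-a->s3; s2-b->s5; s3-a->s6; s3-b->s7; s4-a->s7; s4-b->s7; s5-a->s6; s5-b->s8; s6-a->s9; s6-b->s10; s7-a->s10; s7-b->s10; s8-a->s9; s8-b->s11; s9-a->s9; s9-b->s10; s10-a->s10; s10-b->s10; s11-a->s9; s11-b->s11

Handle the two conditions separately and then intersect. One (5 states) tracks the input length, saturating at 4; the other (3 states) tracks partial matches of the forbidden pattern `ab`. Each combined state is a pair, one component from each; accept when both components accept.
          a    b  
>  s0     s1   s2 
   s1     s3   s4 
   s2     s3   s5 
   s3     s6   s7 
   s4     s7   s7 
   s5     s6   s8 
 * s6     s9  s10 
   s7    s10  s10 
 * s8     s9  s11 
 * s9     s9  s10 
   s10   s10  s10 
 * s11    s9  s11 
(> = start, * = accepting)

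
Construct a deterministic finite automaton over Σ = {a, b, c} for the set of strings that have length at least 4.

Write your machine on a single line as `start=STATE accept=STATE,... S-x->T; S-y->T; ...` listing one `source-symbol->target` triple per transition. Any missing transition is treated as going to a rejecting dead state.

start=S0; accept=S4,S5; S0-a->S1; S0-b->S1; S0-c->S1; S1-a->S2; S1-b->S2; S1-c->S2; S2-a->S3; S2-b->S3; S2-c->S3; S3-a->S4; S3-b->S4; S3-c->S4; S4-a->S5; S4-b->S5; S4-c->S5; S5-a->S5; S5-b->S5; S5-c->S5

Count input length up to 5: every symbol moves from S0 toward S5, which means 'more than 4' and absorbs. Accept from {S4, S5}.
With 6 states:
        a   b   c  
>  S0   S1  S1  S1 
   S1   S2  S2  S2 
   S2   S3  S3  S3 
   S3   S4  S4  S4 
 * S4   S5  S5  S5 
 * S5   S5  S5  S5 
(> = start, * = accepting)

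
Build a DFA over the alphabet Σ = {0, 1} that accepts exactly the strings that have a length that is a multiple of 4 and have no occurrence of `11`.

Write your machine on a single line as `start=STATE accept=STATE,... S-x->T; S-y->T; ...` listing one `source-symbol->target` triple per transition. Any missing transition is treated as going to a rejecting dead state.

Run two small machines in parallel and take their product. One (4 states) tracks the input length modulo 4; the other (3 states) tracks partial matches of the forbidden pattern `11`. Each combined state is a pair, one component from each; accept when both components accept. Minimizing collapses redundant product states.
9 states suffice.
        0   1  
>* s0   s1  s2 
   s1   s3  s4 
   s2   s3  s5 
   s3   s6  s7 
   s4   s6  s5 
   s5   s5  s5 
   s6   s0  s8 
   s7   s0  s5 
 * s8   s1  s5 
(> = start, * = accepting)

start=s0; accept=s0,s8; s0-0->s1; s0-1->s2; s1-0->s3; s1-1->s4; s2-0->s3; s2-1->s5; s3-0->s6; s3-1->s7; s4-0->s6; s4-1->s5; s5-0->s5; s5-1->s5; s6-0->s0; s6-1->s8; s7-0->s0; s7-1->s5; s8-0->s1; s8-1->s5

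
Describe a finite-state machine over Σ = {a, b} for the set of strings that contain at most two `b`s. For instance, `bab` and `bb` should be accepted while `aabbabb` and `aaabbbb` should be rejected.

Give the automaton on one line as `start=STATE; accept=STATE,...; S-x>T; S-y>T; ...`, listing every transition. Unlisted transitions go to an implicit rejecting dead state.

Count `b`s, saturating at 3: states s0 through s2 mean 0 through 2 `b`s seen; s3 means more than 2. Each `b` increments (capped at s3); other symbols loop. Accept from {s0, s1, s2}.
With 4 states:
        a   b  
>* s0   s0  s1 
 * s1   s1  s2 
 * s2   s2  s3 
   s3   s3  s3 
(> = start, * = accepting)

start=s0; accept=s0,s1,s2; s0-a>s0; s0-b>s1; s1-a>s1; s1-b>s2; s2-a>s2; s2-b>s3; s3-a>s3; s3-b>s3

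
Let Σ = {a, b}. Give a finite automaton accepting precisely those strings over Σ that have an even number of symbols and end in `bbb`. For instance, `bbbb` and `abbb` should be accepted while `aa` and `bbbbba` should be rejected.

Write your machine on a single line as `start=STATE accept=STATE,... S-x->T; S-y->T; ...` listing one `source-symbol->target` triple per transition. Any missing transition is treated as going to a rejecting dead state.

Run two small machines in parallel and take their product. The first has 2 states tracking the input length modulo 2; the second has 4 states tracking how much of the suffix `bbb` has currently been matched. A product state is a pair (one from each), accepting exactly when both do.
With 8 states:
        a   b  
>  s0   s1  s2 
   s1   s0  s3 
   s2   s0  s4 
   s3   s1  s5 
   s4   s1  s6 
   s5   s0  s7 
   s6   s0  s7 
 * s7   s1  s6 
(> = start, * = accepting)

start=s0; accept=s7; s0-a->s1; s0-b->s2; s1-a->s0; s1-b->s3; s2-a->s0; s2-b->s4; s3-a->s1; s3-b->s5; s4-a->s1; s4-b->s6; s5-a->s0; s5-b->s7; s6-a->s0; s6-b->s7; s7-a->s1; s7-b->s6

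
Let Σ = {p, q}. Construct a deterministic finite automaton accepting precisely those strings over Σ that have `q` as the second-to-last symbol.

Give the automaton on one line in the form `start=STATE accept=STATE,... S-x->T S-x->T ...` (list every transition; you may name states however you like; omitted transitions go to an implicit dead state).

start=A accept=F,G A-p->B A-q->C B-p->D B-q->E C-p->F C-q->G D-p->D D-q->E E-p->F E-q->G F-p->D F-q->E G-p->F G-q->G

Because acceptance depends on a position counted from the end, the machine has to buffer the most recent 2 symbols. Make each state the string of the last up-to-2 symbols read; on input `x` shift the window left and append `x`. Accept when the buffered window has length 2 and begins with `q`.
       p  q 
>  A   B  C 
   B   D  E 
   C   F  G 
   D   D  E 
   E   F  G 
 * F   D  E 
 * G   F  G 
(> = start, * = accepting)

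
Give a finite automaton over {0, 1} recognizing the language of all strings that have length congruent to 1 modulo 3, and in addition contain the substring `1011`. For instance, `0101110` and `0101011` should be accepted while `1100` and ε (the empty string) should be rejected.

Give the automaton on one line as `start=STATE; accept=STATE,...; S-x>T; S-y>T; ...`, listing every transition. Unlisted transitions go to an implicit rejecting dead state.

start=q0; accept=q11; q0-0>q1; q0-1>q2; q1-0>q3; q1-1>q4; q2-0>q5; q2-1>q4; q3-0>q0; q3-1>q6; q4-0>q7; q4-1>q6; q5-0>q0; q5-1>q8; q6-0>q9; q6-1>q2; q7-0>q1; q7-1>q10; q8-0>q9; q8-1>q11; q9-0>q3; q9-1>q12; q10-0>q5; q10-1>q13; q11-0>q13; q11-1>q13; q12-0>q7; q12-1>q14; q13-0>q14; q13-1>q14; q14-0>q11; q14-1>q11

Run two small machines in parallel and take their product. The first has 3 states tracking the input length modulo 3; the second has 5 states tracking whether and how much of `1011` has been seen. A product state is a pair (one from each), accepting exactly when both do.
A 15-state machine:
          0    1  
>  q0     q1   q2 
   q1     q3   q4 
   q2     q5   q4 
   q3     q0   q6 
   q4     q7   q6 
   q5     q0   q8 
   q6     q9   q2 
   q7     q1  q10 
   q8     q9  q11 
   q9     q3  q12 
   q10    q5  q13 
 * q11   q13  q13 
   q12    q7  q14 
   q13   q14  q14 
   q14   q11  q11 
(> = start, * = accepting)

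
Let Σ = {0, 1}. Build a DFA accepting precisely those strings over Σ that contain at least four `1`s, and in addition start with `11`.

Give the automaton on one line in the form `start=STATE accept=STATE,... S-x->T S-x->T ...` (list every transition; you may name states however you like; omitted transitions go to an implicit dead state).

start=q0 accept=q5 q0-0->q1 q0-1->q2 q1-0->q1 q1-1->q1 q2-0->q1 q2-1->q3 q3-0->q3 q3-1->q4 q4-0->q4 q4-1->q5 q5-0->q5 q5-1->q5

Run two small machines in parallel and take their product. The first has 6 states tracking the count of `1`s, saturating at 5; the second has 4 states tracking whether the input so far still matches the prefix `11`. A product state is a pair (one from each), accepting exactly when both do. Equivalent product states are then merged.
        0   1  
>  q0   q1  q2 
   q1   q1  q1 
   q2   q1  q3 
   q3   q3  q4 
   q4   q4  q5 
 * q5   q5  q5 
(> = start, * = accepting)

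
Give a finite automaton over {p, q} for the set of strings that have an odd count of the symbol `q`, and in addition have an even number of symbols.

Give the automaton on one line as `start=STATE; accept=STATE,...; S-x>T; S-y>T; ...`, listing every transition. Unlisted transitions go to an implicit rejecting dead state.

start=A; accept=D; A-p>B; A-q>C; B-p>A; B-q>D; C-p>D; C-q>A; D-p>C; D-q>B

Handle the two conditions separately and then intersect. The first has 2 states tracking the count of `q`s modulo 2; the second has 2 states tracking the input length modulo 2. A product state is a pair (one from each), accepting exactly when both do.
4 states suffice.
       p  q 
>  A   B  C 
   B   A  D 
   C   D  A 
 * D   C  B 
(> = start, * = accepting)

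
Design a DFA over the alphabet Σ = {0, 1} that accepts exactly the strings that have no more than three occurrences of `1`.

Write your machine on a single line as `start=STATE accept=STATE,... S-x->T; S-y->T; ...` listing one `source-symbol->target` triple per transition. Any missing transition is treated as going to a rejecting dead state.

start=A; accept=A,B,C,D; A-0->A; A-1->B; B-0->B; B-1->C; C-0->C; C-1->D; D-0->D; D-1->E; E-0->E; E-1->E

Only the number of `1`s matters, and only up to 4. Make a chain A → B → C → D → E advanced by each `1` (with E absorbing); every other symbol self-loops. The accepting set is {A, B, C, D}.
A 5-state machine:
       0  1 
>* A   A  B 
 * B   B  C 
 * C   C  D 
 * D   D  E 
   E   E  E 
(> = start, * = accepting)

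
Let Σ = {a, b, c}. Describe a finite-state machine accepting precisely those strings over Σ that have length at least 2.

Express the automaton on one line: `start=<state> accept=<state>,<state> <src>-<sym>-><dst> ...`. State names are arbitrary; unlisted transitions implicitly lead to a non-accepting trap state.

We only need to distinguish lengths 0, 1, …, 2, and '>2'. Chain S0 → S1 → S2 → S3 on every symbol, with S3 looping. Accepting states: {S2, S3}.
With 4 states:
        a   b   c  
>  S0   S1  S1  S1 
   S1   S2  S2  S2 
 * S2   S3  S3  S3 
 * S3   S3  S3  S3 
(> = start, * = accepting)

start=S0 accept=S2,S3 S0-a->S1 S0-b->S1 S0-c->S1 S1-a->S2 S1-b->S2 S1-c->S2 S2-a->S3 S2-b->S3 S2-c->S3 S3-a->S3 S3-b->S3 S3-c->S3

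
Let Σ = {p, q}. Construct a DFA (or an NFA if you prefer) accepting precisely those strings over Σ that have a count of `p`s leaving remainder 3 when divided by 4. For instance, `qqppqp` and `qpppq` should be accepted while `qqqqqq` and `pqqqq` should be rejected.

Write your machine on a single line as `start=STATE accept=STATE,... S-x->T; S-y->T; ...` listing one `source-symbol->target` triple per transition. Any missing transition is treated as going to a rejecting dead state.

start=A; accept=D; A-p->B; A-q->A; B-p->C; B-q->B; C-p->D; C-q->C; D-p->A; D-q->D

The only thing that matters is how many `p`s have appeared, reduced mod 4. Use one state per residue: A for 0, …, D for 3. Reading `p` moves to the next residue; anything else stays put. D is accepting.
With 4 states:
       p  q 
>  A   B  A 
   B   C  B 
   C   D  C 
 * D   A  D 
(> = start, * = accepting)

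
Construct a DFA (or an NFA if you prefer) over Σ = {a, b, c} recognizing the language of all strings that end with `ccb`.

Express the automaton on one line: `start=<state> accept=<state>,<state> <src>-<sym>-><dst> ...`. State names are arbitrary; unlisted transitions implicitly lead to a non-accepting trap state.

start=S0 accept=S3 S0-a->S0 S0-b->S0 S0-c->S1 S1-a->S0 S1-b->S0 S1-c->S2 S2-a->S0 S2-b->S3 S2-c->S2 S3-a->S0 S3-b->S0 S3-c->S1

Let each state record the length of the longest suffix of the input read so far that is also a prefix of `ccb`. S1 means the last symbol is `c`; S2 means the last 2 symbols are `cc`; S3 means the last 3 symbols are `ccb`. Accept only at S3, where the string currently ends in `ccb`.
A 4-state machine:
        a   b   c  
>  S0   S0  S0  S1 
   S1   S0  S0  S2 
   S2   S0  S3  S2 
 * S3   S0  S0  S1 
(> = start, * = accepting)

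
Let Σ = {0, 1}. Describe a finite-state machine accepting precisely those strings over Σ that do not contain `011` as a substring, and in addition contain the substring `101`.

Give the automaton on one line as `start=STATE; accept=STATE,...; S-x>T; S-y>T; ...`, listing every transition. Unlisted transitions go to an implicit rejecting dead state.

start=s0; accept=s6,s8; s0-0>s1; s0-1>s2; s1-0>s1; s1-1>s3; s2-0>s4; s2-1>s2; s3-0>s4; s3-1>s5; s4-0>s1; s4-1>s6; s5-0>s7; s5-1>s5; s6-0>s8; s6-1>s9; s7-0>s10; s7-1>s9; s8-0>s8; s8-1>s6; s9-0>s9; s9-1>s9; s10-0>s10; s10-1>s5

Handle the two conditions separately and then intersect. The first has 4 states tracking partial matches of the forbidden pattern `011`; the second has 4 states tracking whether and how much of `101` has been seen. A product state is a pair (one from each), accepting exactly when both do.
11 states suffice.
          0    1  
>  s0     s1   s2 
   s1     s1   s3 
   s2     s4   s2 
   s3     s4   s5 
   s4     s1   s6 
   s5     s7   s5 
 * s6     s8   s9 
   s7    s10   s9 
 * s8     s8   s6 
   s9     s9   s9 
   s10   s10   s5 
(> = start, * = accepting)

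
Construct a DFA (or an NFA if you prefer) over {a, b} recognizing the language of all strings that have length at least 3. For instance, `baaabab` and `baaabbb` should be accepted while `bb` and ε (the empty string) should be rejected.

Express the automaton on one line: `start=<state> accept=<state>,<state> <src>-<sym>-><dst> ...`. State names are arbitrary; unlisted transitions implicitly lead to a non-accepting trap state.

start=s0 accept=s3,s4 s0-a->s1 s0-b->s1 s1-a->s2 s1-b->s2 s2-a->s3 s2-b->s3 s3-a->s4 s3-b->s4 s4-a->s4 s4-b->s4

We only need to distinguish lengths 0, 1, …, 3, and '>3'. Chain s0 → s1 → s2 → s3 → s4 on every symbol, with s4 looping. Accepting states: {s3, s4}.
A 5-state machine:
        a   b  
>  s0   s1  s1 
   s1   s2  s2 
   s2   s3  s3 
 * s3   s4  s4 
 * s4   s4  s4 
(> = start, * = accepting)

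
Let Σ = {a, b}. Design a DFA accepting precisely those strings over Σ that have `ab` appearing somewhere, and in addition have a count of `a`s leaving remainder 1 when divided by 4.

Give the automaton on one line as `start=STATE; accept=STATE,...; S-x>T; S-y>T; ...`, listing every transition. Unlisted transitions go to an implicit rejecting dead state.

start=s0; accept=s3; s0-a>s1; s0-b>s0; s1-a>s2; s1-b>s3; s2-a>s4; s2-b>s5; s3-a>s5; s3-b>s3; s4-a>s6; s4-b>s7; s5-a>s7; s5-b>s5; s6-a>s1; s6-b>s8; s7-a>s8; s7-b>s7; s8-a>s3; s8-b>s8

Run two small machines in parallel and take their product. The first has 3 states tracking whether and how much of `ab` has been seen; the second has 4 states tracking the count of `a`s modulo 4. A product state is a pair (one from each), accepting exactly when both do.
With 9 states:
        a   b  
>  s0   s1  s0 
   s1   s2  s3 
   s2   s4  s5 
 * s3   s5  s3 
   s4   s6  s7 
   s5   s7  s5 
   s6   s1  s8 
   s7   s8  s7 
   s8   s3  s8 
(> = start, * = accepting)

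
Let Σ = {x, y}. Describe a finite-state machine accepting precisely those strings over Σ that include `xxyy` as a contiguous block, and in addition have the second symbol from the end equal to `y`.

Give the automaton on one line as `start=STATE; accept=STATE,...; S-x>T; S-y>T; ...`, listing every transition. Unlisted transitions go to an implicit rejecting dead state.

Build one automaton per condition and run them in lockstep. One (5 states) tracks whether and how much of `xxyy` has been seen; the other (7 states) tracks the last 2 symbols read. Each combined state is a pair, one component from each; accept when both components accept. After merging equivalent states the machine shrinks.
8 states suffice.
        x   y  
>  q0   q1  q0 
   q1   q2  q0 
   q2   q2  q3 
   q3   q1  q4 
 * q4   q5  q4 
 * q5   q6  q7 
   q6   q6  q7 
   q7   q5  q4 
(> = start, * = accepting)

start=q0; accept=q4,q5; q0-x>q1; q0-y>q0; q1-x>q2; q1-y>q0; q2-x>q2; q2-y>q3; q3-x>q1; q3-y>q4; q4-x>q5; q4-y>q4; q5-x>q6; q5-y>q7; q6-x>q6; q6-y>q7; q7-x>q5; q7-y>q4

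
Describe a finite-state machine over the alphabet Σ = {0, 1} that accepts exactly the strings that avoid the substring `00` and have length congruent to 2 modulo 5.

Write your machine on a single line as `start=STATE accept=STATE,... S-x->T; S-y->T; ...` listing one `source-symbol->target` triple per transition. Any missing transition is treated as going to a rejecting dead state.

Run two small machines in parallel and take their product. One (3 states) tracks partial matches of the forbidden pattern `00`; the other (5 states) tracks the input length modulo 5. Each combined state is a pair, one component from each; accept when both components accept. Equivalent product states are then merged.
          0    1  
>  S0     S1   S2 
   S1     S3   S4 
   S2     S5   S4 
   S3     S3   S3 
 * S4     S6   S7 
 * S5     S3   S7 
   S6     S3   S8 
   S7     S9   S8 
   S8    S10   S0 
   S9     S3   S0 
   S10    S3   S2 
(> = start, * = accepting)

start=S0; accept=S4,S5; S0-0->S1; S0-1->S2; S1-0->S3; S1-1->S4; S2-0->S5; S2-1->S4; S3-0->S3; S3-1->S3; S4-0->S6; S4-1->S7; S5-0->S3; S5-1->S7; S6-0->S3; S6-1->S8; S7-0->S9; S7-1->S8; S8-0->S10; S8-1->S0; S9-0->S3; S9-1->S0; S10-0->S3; S10-1->S2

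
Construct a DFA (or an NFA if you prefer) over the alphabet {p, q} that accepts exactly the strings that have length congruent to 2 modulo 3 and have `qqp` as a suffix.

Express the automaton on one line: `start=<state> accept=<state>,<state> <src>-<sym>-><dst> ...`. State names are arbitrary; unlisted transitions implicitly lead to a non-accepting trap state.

Build one automaton per condition and run them in lockstep. The first has 3 states tracking the input length modulo 3; the second has 4 states tracking how much of the suffix `qqp` has currently been matched. A product state is a pair (one from each), accepting exactly when both do. Equivalent product states are then merged.
6 states suffice.
       p  q 
>  A   B  B 
   B   C  C 
   C   A  D 
   D   B  E 
   E   F  C 
 * F   A  D 
(> = start, * = accepting)

start=A accept=F A-p->B A-q->B B-p->C B-q->C C-p->A C-q->D D-p->B D-q->E E-p->F E-q->C F-p->A F-q->D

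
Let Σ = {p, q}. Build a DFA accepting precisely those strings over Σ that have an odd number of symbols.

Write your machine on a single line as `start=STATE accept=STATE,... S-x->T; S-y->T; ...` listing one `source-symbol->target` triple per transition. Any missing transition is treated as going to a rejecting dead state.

start=s0; accept=s1; s0-p->s1; s0-q->s1; s1-p->s0; s1-q->s0

Count input length modulo 2: every symbol advances one step around the cycle s0 → s1 → s0. Accept at s1.
2 states suffice.
        p   q  
>  s0   s1  s1 
 * s1   s0  s0 
(> = start, * = accepting)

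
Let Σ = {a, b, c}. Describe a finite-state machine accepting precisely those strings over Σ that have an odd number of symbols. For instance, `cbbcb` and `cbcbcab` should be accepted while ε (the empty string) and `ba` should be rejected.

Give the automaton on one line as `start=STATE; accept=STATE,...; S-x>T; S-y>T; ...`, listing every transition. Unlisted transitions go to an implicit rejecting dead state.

start=q0; accept=q1; q0-a>q1; q0-b>q1; q0-c>q1; q1-a>q0; q1-b>q0; q1-c>q0

Only the length mod 2 matters, so use a 2-cycle: from any state, every input symbol moves to the next state, wrapping q1 back to q0. Mark q1 accepting.
2 states suffice.
        a   b   c  
>  q0   q1  q1  q1 
 * q1   q0  q0  q0 
(> = start, * = accepting)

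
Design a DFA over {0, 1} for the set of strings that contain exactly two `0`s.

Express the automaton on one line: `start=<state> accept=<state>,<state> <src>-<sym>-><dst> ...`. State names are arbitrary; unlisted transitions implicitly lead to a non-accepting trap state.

Only the number of `0`s matters, and only up to 3. Make a chain A → B → C → D advanced by each `0` (with D absorbing); every other symbol self-loops. The accepting set is {C}.
With 4 states:
       0  1 
>  A   B  A 
   B   C  B 
 * C   D  C 
   D   D  D 
(> = start, * = accepting)

start=A accept=C A-0->B A-1->A B-0->C B-1->B C-0->D C-1->C D-0->D D-1->D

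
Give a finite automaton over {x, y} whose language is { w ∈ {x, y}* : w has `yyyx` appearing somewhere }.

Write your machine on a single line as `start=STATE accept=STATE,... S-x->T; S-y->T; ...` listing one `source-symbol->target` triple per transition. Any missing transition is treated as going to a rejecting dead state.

start=S0; accept=S4; S0-x->S0; S0-y->S1; S1-x->S0; S1-y->S2; S2-x->S0; S2-y->S3; S3-x->S4; S3-y->S3; S4-x->S4; S4-y->S4

Track how much of `yyyx` has been matched so far: state S0 is no progress, S4 is the absorbing accept state reached once `yyyx` has occurred. Intermediate states record partial matches; on a mismatch, fall back to the longest reusable overlap.
A 5-state machine:
        x   y  
>  S0   S0  S1 
   S1   S0  S2 
   S2   S0  S3 
   S3   S4  S3 
 * S4   S4  S4 
(> = start, * = accepting)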